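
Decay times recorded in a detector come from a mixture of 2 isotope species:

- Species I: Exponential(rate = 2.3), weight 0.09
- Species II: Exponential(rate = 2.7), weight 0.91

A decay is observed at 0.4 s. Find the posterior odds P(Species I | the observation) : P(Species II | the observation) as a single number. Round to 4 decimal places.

0.0989

Only the two components matter; the odds are (P(Z=i) f_i(x)) / (P(Z=j) f_j(x)).
Component likelihoods at x = 0.4 s:
  p_I = 2.3·e^(−2.3·0.4) = 2.3·e^(−0.9200) = 0.916594
  p_II = 2.7·e^(−2.7·0.4) = 2.7·e^(−1.0800) = 0.916908
Posterior odds = (P(Z=I)·p_I) / (P(Z=II)·p_II) = (0.09·0.916594) / (0.91·0.916908) = 0.0824934 / 0.834386 ≈ 0.0989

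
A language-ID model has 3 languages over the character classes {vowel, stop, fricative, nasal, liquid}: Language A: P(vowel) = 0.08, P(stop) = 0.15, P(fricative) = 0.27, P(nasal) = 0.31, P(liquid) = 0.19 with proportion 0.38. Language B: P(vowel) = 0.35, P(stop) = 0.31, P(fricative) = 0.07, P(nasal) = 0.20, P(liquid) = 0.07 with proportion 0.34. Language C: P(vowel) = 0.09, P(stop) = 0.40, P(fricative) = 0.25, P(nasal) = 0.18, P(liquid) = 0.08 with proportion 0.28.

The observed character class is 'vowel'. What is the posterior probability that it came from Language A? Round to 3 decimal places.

By Bayes' theorem, P(k | x) = π_k f_k(x) / Σ_j π_j f_j(x).
Evaluate each component's likelihood at the observed value:
  f_A = P(vowel | comp) = 0.08
  f_B = P(vowel | comp) = 0.35
  f_C = P(vowel | comp) = 0.09
Prior × likelihood for each component:
  π_A·f_A = 0.38 × 0.08 = 0.0304
  π_B·f_B = 0.34 × 0.35 = 0.119
  π_C·f_C = 0.28 × 0.09 = 0.0252
Marginal: 0.0304 + 0.119 + 0.0252 = 0.1746
So the posterior for Language A is 0.0304 / 0.1746 ≈ 0.174.

0.174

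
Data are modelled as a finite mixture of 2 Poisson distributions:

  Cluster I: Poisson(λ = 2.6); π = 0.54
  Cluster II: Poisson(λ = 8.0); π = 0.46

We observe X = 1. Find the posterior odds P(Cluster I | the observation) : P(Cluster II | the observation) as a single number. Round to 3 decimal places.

Since P(k|x) ∝ π_k f_k(x), the posterior odds are π_i f_i(x) / (π_j f_j(x)).
Poisson probabilities:
  f_I = 0.193111
  f_II = 0.0026837
0.10428 / 0.0012345 ≈ 84.471

84.471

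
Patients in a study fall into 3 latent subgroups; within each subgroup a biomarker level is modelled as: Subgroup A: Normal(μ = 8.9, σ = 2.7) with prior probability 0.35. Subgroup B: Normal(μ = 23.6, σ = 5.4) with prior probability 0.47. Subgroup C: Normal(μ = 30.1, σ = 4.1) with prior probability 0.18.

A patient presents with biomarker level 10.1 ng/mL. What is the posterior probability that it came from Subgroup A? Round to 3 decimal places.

Apply Bayes' rule: the posterior for each component is proportional to its prior times its likelihood at x.
Component likelihoods at x = 10.1 ng/mL:
  p_A = 0.133861
  p_B = 0.00324598
  p_C = 6.62261e-07
Weight by the priors:
  w_A·p_A = 0.35 × 0.133861 = 0.0468512
  w_B·p_B = 0.47 × 0.00324598 = 0.00152561
  w_C·p_C = 0.18 × 6.62261e-07 = 1.19207e-07
Denominator: 0.0468512 + 0.00152561 + 1.19207e-07 = 0.048377
So the posterior for Subgroup A is 0.0468512 / 0.048377 ≈ 0.968.

0.968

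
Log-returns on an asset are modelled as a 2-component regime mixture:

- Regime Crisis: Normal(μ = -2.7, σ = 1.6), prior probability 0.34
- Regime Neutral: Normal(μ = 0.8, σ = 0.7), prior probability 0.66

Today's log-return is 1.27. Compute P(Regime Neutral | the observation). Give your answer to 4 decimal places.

The responsibility of component k is w_k f_k(x) divided by Σ_j w_j f_j(x).
Evaluate each component's likelihood at the observed value:
  L_Crisis = 0.0114789
  L_Neutral = 0.454903
Weight by the priors:
  w_Crisis·L_Crisis = 0.34 × 0.0114789 = 0.00390283
  w_Neutral·L_Neutral = 0.66 × 0.454903 = 0.300236
Marginal: 0.00390283 + 0.300236 = 0.304139
P(Regime Neutral | the observation) ≈ 0.9872

0.9872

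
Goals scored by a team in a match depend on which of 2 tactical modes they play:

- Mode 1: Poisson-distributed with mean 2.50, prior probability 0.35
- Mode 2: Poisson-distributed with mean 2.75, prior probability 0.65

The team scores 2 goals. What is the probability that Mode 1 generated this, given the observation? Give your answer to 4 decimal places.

0.3636

P(component k | x) = π_k·f_k(x) / marginal(x), where marginal(x) = Σ_j π_j·f_j(x).
Evaluate each component's likelihood at the observed value:
  L_1 = 0.256516
  L_2 = 0.241727
Weight by the priors:
  π_1·L_1 = 0.35 × 0.256516 = 0.0897805
  π_2·L_2 = 0.65 × 0.241727 = 0.157123
Denominator: 0.0897805 + 0.157123 = 0.246903
Responsibility of Mode 1: 0.0897805 / 0.246903 ≈ 0.3636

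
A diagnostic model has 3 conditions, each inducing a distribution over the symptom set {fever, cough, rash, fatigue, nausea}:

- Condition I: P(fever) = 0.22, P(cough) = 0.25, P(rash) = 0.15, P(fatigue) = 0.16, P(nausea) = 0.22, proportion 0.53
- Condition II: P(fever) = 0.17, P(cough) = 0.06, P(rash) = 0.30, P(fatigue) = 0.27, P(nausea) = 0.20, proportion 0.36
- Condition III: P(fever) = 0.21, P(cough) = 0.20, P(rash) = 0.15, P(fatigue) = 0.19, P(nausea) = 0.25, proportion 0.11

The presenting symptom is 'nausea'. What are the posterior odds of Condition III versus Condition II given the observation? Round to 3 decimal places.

0.382

Since P(k|x) ∝ π_k f_k(x), the posterior odds are π_i f_i(x) / (π_j f_j(x)).
Component likelihoods at x = 'nausea':
  p_I = 0.22
  p_II = 0.2
  p_III = 0.25
0.0275 / 0.072 ≈ 0.382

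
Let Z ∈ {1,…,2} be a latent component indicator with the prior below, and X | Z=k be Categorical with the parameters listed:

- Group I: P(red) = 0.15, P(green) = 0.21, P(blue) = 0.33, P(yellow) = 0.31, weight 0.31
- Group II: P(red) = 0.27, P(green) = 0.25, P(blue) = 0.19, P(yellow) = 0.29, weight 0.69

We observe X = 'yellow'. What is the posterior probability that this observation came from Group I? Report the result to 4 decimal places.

Posterior ∝ prior × likelihood, so P(k | x) ∝ w_k f_k(x); normalise over all components.
Component likelihoods at x = 'yellow':
  f_I = 0.31
  f_II = 0.29
Prior × likelihood for each component:
  w_I·f_I = 0.31 × 0.31 = 0.0961
  w_II·f_II = 0.69 × 0.29 = 0.2001
Sum: 0.0961 + 0.2001 = 0.2962
Responsibility of Group I: 0.0961 / 0.2962 ≈ 0.3244

0.3244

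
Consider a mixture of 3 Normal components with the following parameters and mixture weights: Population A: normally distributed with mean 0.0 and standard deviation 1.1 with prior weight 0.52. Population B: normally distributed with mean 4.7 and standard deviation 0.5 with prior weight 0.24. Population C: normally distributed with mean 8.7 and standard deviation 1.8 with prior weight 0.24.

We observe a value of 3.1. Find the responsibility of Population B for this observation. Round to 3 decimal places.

0.223

The responsibility of component k is π_k f_k(x) divided by Σ_j π_j f_j(x).
Component likelihoods at x = 3.1:
  p_A = 0.00683757
  p_B = 0.00476818
  p_C = 0.00175334
Prior × likelihood for each component:
  π_A·p_A = 0.52 × 0.00683757 = 0.00355554
  π_B·p_B = 0.24 × 0.00476818 = 0.00114436
  π_C·p_C = 0.24 × 0.00175334 = 0.000420802
Denominator: 0.00355554 + 0.00114436 + 0.000420802 = 0.0051207
Responsibility of Population B: 0.00114436 / 0.0051207 ≈ 0.223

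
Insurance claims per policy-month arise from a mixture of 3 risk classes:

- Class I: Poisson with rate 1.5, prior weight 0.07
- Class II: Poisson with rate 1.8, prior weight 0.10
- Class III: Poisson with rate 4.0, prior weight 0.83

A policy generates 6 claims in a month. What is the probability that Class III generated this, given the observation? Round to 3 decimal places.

0.988

Posterior ∝ prior × likelihood, so P(k | x) ∝ P(Z=k) f_k(x); normalise over all components.
Component likelihoods at x = 6 claims:
  f_I = 0.00352999
  f_II = 0.00780859
  f_III = 0.104196
Weight by the priors:
  P(Z=I)·f_I = 0.07 × 0.00352999 = 0.000247099
  P(Z=II)·f_II = 0.10 × 0.00780859 = 0.000780859
  P(Z=III)·f_III = 0.83 × 0.104196 = 0.0864824
Evidence: 0.000247099 + 0.000780859 + 0.0864824 = 0.0875103
P(Class III | 6 claims) ≈ 0.988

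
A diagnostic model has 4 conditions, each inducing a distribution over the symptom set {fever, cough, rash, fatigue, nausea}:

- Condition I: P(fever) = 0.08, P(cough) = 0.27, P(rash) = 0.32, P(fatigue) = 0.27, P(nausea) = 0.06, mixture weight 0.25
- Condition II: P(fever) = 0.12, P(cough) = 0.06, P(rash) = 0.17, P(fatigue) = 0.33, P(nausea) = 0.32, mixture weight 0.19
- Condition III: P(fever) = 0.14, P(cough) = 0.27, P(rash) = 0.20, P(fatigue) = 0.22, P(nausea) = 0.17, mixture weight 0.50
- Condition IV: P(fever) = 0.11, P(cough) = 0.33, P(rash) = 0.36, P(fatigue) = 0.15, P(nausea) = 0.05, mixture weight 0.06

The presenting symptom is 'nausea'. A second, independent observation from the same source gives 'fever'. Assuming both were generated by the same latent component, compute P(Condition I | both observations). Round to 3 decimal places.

0.058

The responsibility of component k is P(Z=k) f_k(x) divided by Σ_j P(Z=j) f_j(x).
Since both observations come from the same component, the likelihood for component k is f_k(x₁)·f_k(x₂).
  p_I = [P(nausea | comp) = 0.06] × [0.08] = 0.0048
  p_II = [P(nausea | comp) = 0.32] × [0.12] = 0.0384
  p_III = [P(nausea | comp) = 0.17] × [0.14] = 0.0238
  p_IV = [P(nausea | comp) = 0.05] × [0.11] = 0.0055
Prior × likelihood for each component:
  P(Z=I)·p_I = 0.25 × 0.0048 = 0.0012
  P(Z=II)·p_II = 0.19 × 0.0384 = 0.007296
  P(Z=III)·p_III = 0.50 × 0.0238 = 0.0119
  P(Z=IV)·p_IV = 0.06 × 0.0055 = 0.00033
Denominator: 0.0012 + 0.007296 + 0.0119 + 0.00033 = 0.020726
So the posterior for Condition I is 0.0012 / 0.020726 ≈ 0.058.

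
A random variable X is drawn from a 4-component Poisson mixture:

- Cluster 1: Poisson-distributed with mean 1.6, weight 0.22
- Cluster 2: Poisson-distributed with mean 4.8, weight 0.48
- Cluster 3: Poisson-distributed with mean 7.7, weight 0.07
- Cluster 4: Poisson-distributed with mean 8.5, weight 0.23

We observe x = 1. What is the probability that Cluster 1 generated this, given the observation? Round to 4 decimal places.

Apply Bayes' rule: the posterior for each component is proportional to its prior times its likelihood at x.
Poisson probabilities:
  L_1 = 0.323034
  L_2 = 0.0395028
  L_3 = 0.00348677
  L_4 = 0.00172948
Weight by the priors:
  π_1·L_1 = 0.22 × 0.323034 = 0.0710676
  π_2·L_2 = 0.48 × 0.0395028 = 0.0189613
  π_3·L_3 = 0.07 × 0.00348677 = 0.000244074
  π_4·L_4 = 0.23 × 0.00172948 = 0.000397781
Evidence: 0.0710676 + 0.0189613 + 0.000244074 + 0.000397781 = 0.0906708
P(Cluster 1 | data) ≈ 0.7838

0.7838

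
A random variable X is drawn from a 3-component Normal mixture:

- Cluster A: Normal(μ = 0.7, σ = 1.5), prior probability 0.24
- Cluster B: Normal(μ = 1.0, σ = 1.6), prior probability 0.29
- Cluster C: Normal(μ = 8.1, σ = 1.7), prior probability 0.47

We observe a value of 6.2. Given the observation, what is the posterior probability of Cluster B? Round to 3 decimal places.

0.006

By Bayes' theorem, P(k | x) = w_k f_k(x) / Σ_j w_j f_j(x).
Normal densities:
  L_A = 0.00032018
  L_B = 0.00126816
  L_C = 0.125665
Unnormalised posteriors:
  w_A·L_A = 0.24 × 0.00032018 = 7.68433e-05
  w_B·L_B = 0.29 × 0.00126816 = 0.000367765
  w_C·L_C = 0.47 × 0.125665 = 0.0590626
Marginal: 7.68433e-05 + 0.000367765 + 0.0590626 = 0.0595072
Responsibility of Cluster B: 0.000367765 / 0.0595072 ≈ 0.006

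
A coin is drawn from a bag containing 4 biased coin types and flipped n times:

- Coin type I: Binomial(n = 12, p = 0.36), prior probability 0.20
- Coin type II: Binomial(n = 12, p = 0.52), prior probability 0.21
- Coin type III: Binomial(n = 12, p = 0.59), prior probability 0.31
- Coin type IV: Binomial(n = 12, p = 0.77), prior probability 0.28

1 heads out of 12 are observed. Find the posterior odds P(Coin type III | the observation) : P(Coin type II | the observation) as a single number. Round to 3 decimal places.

The posterior odds equal the prior odds times the likelihood ratio: (P(Z=i)/P(Z=j))·(f_i(x)/f_j(x)).
Binomial probabilities:
  L_I = 0.031876
  L_II = 0.00194464
  L_III = 0.000389633
  L_IV = 8.80396e-07
0.000120786 / 0.000408373 ≈ 0.296

0.296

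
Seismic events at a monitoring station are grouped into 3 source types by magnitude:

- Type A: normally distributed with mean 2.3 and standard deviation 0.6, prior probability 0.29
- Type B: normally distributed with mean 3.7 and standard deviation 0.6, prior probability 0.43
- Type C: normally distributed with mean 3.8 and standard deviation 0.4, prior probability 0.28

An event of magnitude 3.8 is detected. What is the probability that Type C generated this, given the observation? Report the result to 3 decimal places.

Posterior ∝ prior × likelihood, so P(k | x) ∝ π_k f_k(x); normalise over all components.
Component likelihoods at x = 3.8:
  L_A = (1/(0.6·√(2π)))·exp(−(3.8−2.3)²/(2·0.6²)) = 0.664904·exp(-3.12500) = 0.0292138
  L_B = (1/(0.6·√(2π)))·exp(−(3.8−3.7)²/(2·0.6²)) = 0.664904·exp(-0.01389) = 0.655733
  L_C = (1/(0.4·√(2π)))·exp(−(3.8−3.8)²/(2·0.4²)) = 0.997356·exp(-0.00000) = 0.997356
Unnormalised posteriors:
  π_A·L_A = 0.29 × 0.0292138 = 0.00847201
  π_B·L_B = 0.43 × 0.655733 = 0.281965
  π_C·L_C = 0.28 × 0.997356 = 0.27926
Marginal: 0.00847201 + 0.281965 + 0.27926 = 0.569697
So the posterior for Type C is 0.27926 / 0.569697 ≈ 0.490.

0.490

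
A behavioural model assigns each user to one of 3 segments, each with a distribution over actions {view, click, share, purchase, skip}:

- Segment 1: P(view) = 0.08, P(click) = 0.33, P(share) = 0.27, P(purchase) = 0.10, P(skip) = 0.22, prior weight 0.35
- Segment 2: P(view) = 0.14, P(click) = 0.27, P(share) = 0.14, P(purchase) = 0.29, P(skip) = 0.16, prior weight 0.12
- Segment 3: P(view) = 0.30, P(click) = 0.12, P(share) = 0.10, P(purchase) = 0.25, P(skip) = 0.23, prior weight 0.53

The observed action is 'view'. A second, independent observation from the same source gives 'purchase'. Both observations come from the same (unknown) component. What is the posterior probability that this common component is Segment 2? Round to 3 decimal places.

0.103

Posterior ∝ prior × likelihood, so P(k | x) ∝ P(Z=k) f_k(x); normalise over all components.
Since both observations come from the same component, the likelihood for component k is f_k(x₁)·f_k(x₂).
  L_1 = [0.08] × [0.1] = 0.008
  L_2 = [0.14] × [0.29] = 0.0406
  L_3 = [0.3] × [0.25] = 0.075
Multiply by the mixture weights:
  P(Z=1)·L_1 = 0.35 × 0.008 = 0.0028
  P(Z=2)·L_2 = 0.12 × 0.0406 = 0.004872
  P(Z=3)·L_3 = 0.53 × 0.075 = 0.03975
Denominator: 0.0028 + 0.004872 + 0.03975 = 0.047422
So the posterior for Segment 2 is 0.004872 / 0.047422 ≈ 0.103.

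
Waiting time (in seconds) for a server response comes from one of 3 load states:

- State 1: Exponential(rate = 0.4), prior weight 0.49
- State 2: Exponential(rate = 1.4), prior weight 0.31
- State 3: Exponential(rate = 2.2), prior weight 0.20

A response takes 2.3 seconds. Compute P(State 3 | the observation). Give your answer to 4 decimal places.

P(component k | x) = w_k·f_k(x) / marginal(x), where marginal(x) = Σ_j w_j·f_j(x).
Evaluate each component's likelihood at the observed value:
  f_1 = 0.4·e^(−0.4·2.3) = 0.4·e^(−0.9200) = 0.159408
  f_2 = 1.4·e^(−1.4·2.3) = 1.4·e^(−3.2200) = 0.0559371
  f_3 = 2.2·e^(−2.2·2.3) = 2.2·e^(−5.0600) = 0.0139602
Multiply by the mixture weights:
  w_1·f_1 = 0.49 × 0.159408 = 0.0781097
  w_2·f_2 = 0.31 × 0.0559371 = 0.0173405
  w_3·f_3 = 0.20 × 0.0139602 = 0.00279205
Marginal: 0.0781097 + 0.0173405 + 0.00279205 = 0.0982423
So the posterior for State 3 is 0.00279205 / 0.0982423 ≈ 0.0284.

0.0284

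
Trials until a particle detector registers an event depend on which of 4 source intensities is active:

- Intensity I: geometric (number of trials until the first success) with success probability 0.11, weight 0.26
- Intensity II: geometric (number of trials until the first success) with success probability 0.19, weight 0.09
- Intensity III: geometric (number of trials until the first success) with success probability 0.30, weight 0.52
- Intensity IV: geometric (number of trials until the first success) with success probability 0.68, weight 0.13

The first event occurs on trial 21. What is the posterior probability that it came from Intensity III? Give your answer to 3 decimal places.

By Bayes' theorem, P(k | x) = π_k f_k(x) / Σ_j π_j f_j(x).
Evaluate each component's likelihood at the observed value:
  L_I = 0.11·(1−0.11)^20 = 0.11·0.09723 = 0.0106953
  L_II = 0.19·(1−0.19)^20 = 0.19·0.0147809 = 0.00280837
  L_III = 0.30·(1−0.30)^20 = 0.30·0.000797923 = 0.000239377
  L_IV = 0.68·(1−0.68)^20 = 0.68·1.26765e-10 = 8.62002e-11
Unnormalised posteriors:
  π_I·L_I = 0.26 × 0.0106953 = 0.00278078
  π_II·L_II = 0.09 × 0.00280837 = 0.000252753
  π_III·L_III = 0.52 × 0.000239377 = 0.000124476
  π_IV·L_IV = 0.13 × 8.62002e-11 = 1.1206e-11
Evidence: 0.00278078 + 0.000252753 + 0.000124476 + 1.1206e-11 = 0.00315801
So the posterior for Intensity III is 0.000124476 / 0.00315801 ≈ 0.039.

0.039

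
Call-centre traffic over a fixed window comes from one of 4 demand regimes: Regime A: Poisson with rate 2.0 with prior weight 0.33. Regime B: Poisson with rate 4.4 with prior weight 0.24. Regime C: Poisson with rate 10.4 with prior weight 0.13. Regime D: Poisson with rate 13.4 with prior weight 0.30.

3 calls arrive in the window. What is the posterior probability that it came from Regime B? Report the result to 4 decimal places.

The responsibility of component k is π_k f_k(x) divided by Σ_j π_j f_j(x).
Component likelihoods at x = 3 calls:
  L_A = e^(−2.0)·2.0^3/3! = 0.180447
  L_B = e^(−4.4)·4.4^3/3! = 0.174305
  L_C = e^(−10.4)·10.4^3/3! = 0.0057054
  L_D = e^(−13.4)·13.4^3/3! = 0.000607599
Weight by the priors:
  π_A·L_A = 0.33 × 0.180447 = 0.0595475
  π_B·L_B = 0.24 × 0.174305 = 0.0418333
  π_C·L_C = 0.13 × 0.0057054 = 0.000741702
  π_D·L_D = 0.30 × 0.000607599 = 0.00018228
Normaliser: 0.0595475 + 0.0418333 + 0.000741702 + 0.00018228 = 0.102305
P(Regime B | 3 calls) = 0.0418333 / 0.102305 ≈ 0.4089

0.4089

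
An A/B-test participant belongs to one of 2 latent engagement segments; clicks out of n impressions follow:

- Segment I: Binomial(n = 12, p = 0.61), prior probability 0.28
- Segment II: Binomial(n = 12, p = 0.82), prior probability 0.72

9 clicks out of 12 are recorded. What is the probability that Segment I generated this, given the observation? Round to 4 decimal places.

0.2163

By Bayes' theorem, P(k | x) = π_k f_k(x) / Σ_j π_j f_j(x).
Binomial probabilities:
  p_I = 0.152611
  p_II = 0.215063
Unnormalised posteriors:
  π_I·p_I = 0.28 × 0.152611 = 0.042731
  π_II·p_II = 0.72 × 0.215063 = 0.154845
Denominator: 0.042731 + 0.154845 = 0.197576
So the posterior for Segment I is 0.042731 / 0.197576 ≈ 0.2163.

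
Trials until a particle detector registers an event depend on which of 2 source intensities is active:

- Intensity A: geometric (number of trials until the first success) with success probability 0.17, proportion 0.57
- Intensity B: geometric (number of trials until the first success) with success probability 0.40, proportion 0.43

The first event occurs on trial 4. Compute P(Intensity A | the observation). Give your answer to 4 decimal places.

0.5986

Apply Bayes' rule: the posterior for each component is proportional to its prior times its likelihood at x.
Geometric probabilities:
  p_A = 0.17·(1−0.17)^3 = 0.17·0.571787 = 0.0972038
  p_B = 0.40·(1−0.40)^3 = 0.40·0.216 = 0.0864
Unnormalised posteriors:
  π_A·p_A = 0.57 × 0.0972038 = 0.0554062
  π_B·p_B = 0.43 × 0.0864 = 0.037152
Sum: 0.0554062 + 0.037152 = 0.0925582
Responsibility of Intensity A: 0.0554062 / 0.0925582 ≈ 0.5986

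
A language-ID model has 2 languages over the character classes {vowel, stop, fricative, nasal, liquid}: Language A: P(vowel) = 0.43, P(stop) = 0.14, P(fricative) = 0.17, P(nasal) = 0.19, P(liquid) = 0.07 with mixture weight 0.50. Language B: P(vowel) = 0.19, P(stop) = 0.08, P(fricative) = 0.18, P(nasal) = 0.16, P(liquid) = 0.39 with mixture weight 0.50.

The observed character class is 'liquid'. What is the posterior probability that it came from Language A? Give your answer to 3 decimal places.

By Bayes' theorem, P(k | x) = w_k f_k(x) / Σ_j w_j f_j(x).
Categorical probabilities:
  L_A = P(liquid | comp) = 0.07
  L_B = P(liquid | comp) = 0.39
Prior × likelihood for each component:
  w_A·L_A = 0.50 × 0.07 = 0.035
  w_B·L_B = 0.50 × 0.39 = 0.195
Evidence: 0.035 + 0.195 = 0.23
Responsibility of Language A: 0.035 / 0.23 ≈ 0.152

0.152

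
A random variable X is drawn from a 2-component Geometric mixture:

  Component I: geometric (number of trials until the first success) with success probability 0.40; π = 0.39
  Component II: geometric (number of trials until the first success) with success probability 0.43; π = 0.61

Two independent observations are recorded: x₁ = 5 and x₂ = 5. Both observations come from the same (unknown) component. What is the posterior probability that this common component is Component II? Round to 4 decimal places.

0.5453

The responsibility of component k is π_k f_k(x) divided by Σ_j π_j f_j(x).
Since both observations come from the same component, the likelihood for component k is f_k(x₁)·f_k(x₂).
  L_I = [0.40·(1−0.40)^4 = 0.40·0.1296 = 0.05184] × [0.05184] = 0.00268739
  L_II = [0.43·(1−0.43)^4 = 0.43·0.10556 = 0.0453908] × [0.0453908] = 0.00206033
Multiply by the mixture weights:
  π_I·L_I = 0.39 × 0.00268739 = 0.00104808
  π_II·L_II = 0.61 × 0.00206033 = 0.0012568
Evidence: 0.00104808 + 0.0012568 = 0.00230488
So the posterior for Component II is 0.0012568 / 0.00230488 ≈ 0.5453.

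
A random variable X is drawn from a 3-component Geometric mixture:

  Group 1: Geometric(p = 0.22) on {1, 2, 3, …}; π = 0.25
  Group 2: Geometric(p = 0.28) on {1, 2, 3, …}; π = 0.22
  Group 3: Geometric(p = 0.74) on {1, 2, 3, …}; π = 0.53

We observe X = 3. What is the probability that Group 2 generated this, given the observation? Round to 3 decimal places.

0.347

Apply Bayes' rule: the posterior for each component is proportional to its prior times its likelihood at x.
Component likelihoods at x = 3:
  p_1 = 0.133848
  p_2 = 0.145152
  p_3 = 0.050024
Multiply by the mixture weights:
  w_1·p_1 = 0.25 × 0.133848 = 0.033462
  w_2·p_2 = 0.22 × 0.145152 = 0.0319334
  w_3·p_3 = 0.53 × 0.050024 = 0.0265127
Denominator: 0.033462 + 0.0319334 + 0.0265127 = 0.0919082
Responsibility of Group 2: 0.0319334 / 0.0919082 ≈ 0.347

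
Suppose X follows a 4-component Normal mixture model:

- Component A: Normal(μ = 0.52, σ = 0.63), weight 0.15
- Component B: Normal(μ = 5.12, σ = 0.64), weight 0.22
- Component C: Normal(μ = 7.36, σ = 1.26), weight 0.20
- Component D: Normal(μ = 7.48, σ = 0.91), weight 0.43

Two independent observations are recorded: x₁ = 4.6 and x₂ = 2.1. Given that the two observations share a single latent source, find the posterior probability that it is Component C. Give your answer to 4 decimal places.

0.2498

P(component k | x) = π_k·f_k(x) / marginal(x), where marginal(x) = Σ_j π_j·f_j(x).
Since both observations come from the same component, the likelihood for component k is f_k(x₁)·f_k(x₂).
  p_A = [(1/(0.63·√(2π)))·exp(−(4.6−0.52)²/(2·0.63²)) = 0.633242·exp(-20.97052) = 4.94524e-10] × [0.0272752] = 1.34883e-11
  p_B = [(1/(0.64·√(2π)))·exp(−(4.6−5.12)²/(2·0.64²)) = 0.623347·exp(-0.33008) = 0.448104] × [9.11169e-06] = 4.08299e-06
  p_C = [(1/(1.26·√(2π)))·exp(−(4.6−7.36)²/(2·1.26²)) = 0.316621·exp(-2.39909) = 0.0287493] × [5.20292e-05] = 1.4958e-06
  p_D = [(1/(0.91·√(2π)))·exp(−(4.6−7.48)²/(2·0.91²)) = 0.438398·exp(-5.00809) = 0.0029301] × [1.12711e-08] = 3.30256e-11
Multiply by the mixture weights:
  π_A·p_A = 0.15 × 1.34883e-11 = 2.02324e-12
  π_B·p_B = 0.22 × 4.08299e-06 = 8.98257e-07
  π_C·p_C = 0.20 × 1.4958e-06 = 2.9916e-07
  π_D·p_D = 0.43 × 3.30256e-11 = 1.4201e-11
Denominator: 2.02324e-12 + 8.98257e-07 + 2.9916e-07 + 1.4201e-11 = 1.19743e-06
P(Component C | data) = 2.9916e-07 / 1.19743e-06 ≈ 0.2498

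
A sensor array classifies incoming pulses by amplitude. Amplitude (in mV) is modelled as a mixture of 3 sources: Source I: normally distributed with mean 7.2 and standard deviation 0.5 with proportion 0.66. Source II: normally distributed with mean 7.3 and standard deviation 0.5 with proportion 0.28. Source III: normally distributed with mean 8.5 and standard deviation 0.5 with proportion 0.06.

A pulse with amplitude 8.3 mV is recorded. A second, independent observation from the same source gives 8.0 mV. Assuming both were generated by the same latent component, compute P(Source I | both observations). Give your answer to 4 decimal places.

The responsibility of component k is P(Z=k) f_k(x) divided by Σ_j P(Z=j) f_j(x).
Since both observations come from the same component, the likelihood for component k is f_k(x₁)·f_k(x₂).
  f_I = [0.0709492] × [0.221842] = 0.0157395
  f_II = [0.107982] × [0.299455] = 0.0323357
  f_III = [0.73654] × [0.483941] = 0.356442
Weight by the priors:
  P(Z=I)·f_I = 0.66 × 0.0157395 = 0.0103881
  P(Z=II)·f_II = 0.28 × 0.0323357 = 0.009054
  P(Z=III)·f_III = 0.06 × 0.356442 = 0.0213865
Evidence: 0.0103881 + 0.009054 + 0.0213865 = 0.0408286
So the posterior for Source I is 0.0103881 / 0.0408286 ≈ 0.2544.

0.2544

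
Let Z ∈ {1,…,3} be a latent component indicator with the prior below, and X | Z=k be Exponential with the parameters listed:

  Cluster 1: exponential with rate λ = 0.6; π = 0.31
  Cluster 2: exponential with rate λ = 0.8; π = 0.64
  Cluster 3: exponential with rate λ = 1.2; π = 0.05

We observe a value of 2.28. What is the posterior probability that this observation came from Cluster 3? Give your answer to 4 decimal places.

P(component k | x) = w_k·f_k(x) / marginal(x), where marginal(x) = Σ_j w_j·f_j(x).
Component likelihoods at x = 2.28:
  L_1 = 0.152769
  L_2 = 0.129103
  L_3 = 0.077795
Weight by the priors:
  w_1·L_1 = 0.31 × 0.152769 = 0.0473585
  w_2·L_2 = 0.64 × 0.129103 = 0.082626
  w_3·L_3 = 0.05 × 0.077795 = 0.00388975
Marginal: 0.0473585 + 0.082626 + 0.00388975 = 0.133874
P(Cluster 3 | the observation) ≈ 0.0291

0.0291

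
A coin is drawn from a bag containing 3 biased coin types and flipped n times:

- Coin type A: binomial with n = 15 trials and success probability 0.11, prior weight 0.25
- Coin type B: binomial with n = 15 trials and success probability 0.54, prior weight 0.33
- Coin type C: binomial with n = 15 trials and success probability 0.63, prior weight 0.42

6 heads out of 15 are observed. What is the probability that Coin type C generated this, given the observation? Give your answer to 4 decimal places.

0.3071

By Bayes' theorem, P(k | x) = π_k f_k(x) / Σ_j π_j f_j(x).
Component likelihoods at x = 6 heads out of 15:
  p_A = 0.00310649
  p_B = 0.114442
  p_C = 0.0406689
Prior × likelihood for each component:
  π_A·p_A = 0.25 × 0.00310649 = 0.000776623
  π_B·p_B = 0.33 × 0.114442 = 0.037766
  π_C·p_C = 0.42 × 0.0406689 = 0.017081
Normaliser: 0.000776623 + 0.037766 + 0.017081 = 0.0556236
P(Coin type C | x) = 0.017081 / 0.0556236 ≈ 0.3071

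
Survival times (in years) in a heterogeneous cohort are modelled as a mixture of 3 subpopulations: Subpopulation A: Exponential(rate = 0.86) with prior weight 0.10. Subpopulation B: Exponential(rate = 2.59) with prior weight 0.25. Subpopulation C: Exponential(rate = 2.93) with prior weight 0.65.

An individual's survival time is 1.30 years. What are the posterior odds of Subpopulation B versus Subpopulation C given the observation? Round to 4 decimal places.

Posterior odds = (P(Z=i) f_i(x)) / (P(Z=j) f_j(x)); the normalising sum cancels.
Component likelihoods at x = 1.30 years:
  p_A = 0.86·e^(−0.86·1.30) = 0.86·e^(−1.1180) = 0.281162
  p_B = 2.59·e^(−2.59·1.30) = 2.59·e^(−3.3670) = 0.0893368
  p_C = 2.93·e^(−2.93·1.30) = 2.93·e^(−3.8090) = 0.0649591
Odds = (0.25/0.65) × (0.0893368/0.0649591) = 0.384615 × 1.37528 ≈ 0.5290

0.5290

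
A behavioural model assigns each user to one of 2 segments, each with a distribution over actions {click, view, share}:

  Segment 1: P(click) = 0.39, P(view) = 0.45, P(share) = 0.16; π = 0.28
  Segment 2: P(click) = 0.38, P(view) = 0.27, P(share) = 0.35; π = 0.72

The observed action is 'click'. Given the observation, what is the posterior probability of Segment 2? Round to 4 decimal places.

Posterior ∝ prior × likelihood, so P(k | x) ∝ P(Z=k) f_k(x); normalise over all components.
Component likelihoods at x = 'click':
  p_1 = 0.39
  p_2 = 0.38
Prior × likelihood for each component:
  P(Z=1)·p_1 = 0.28 × 0.39 = 0.1092
  P(Z=2)·p_2 = 0.72 × 0.38 = 0.2736
Evidence: 0.1092 + 0.2736 = 0.3828
Responsibility of Segment 2: 0.2736 / 0.3828 ≈ 0.7147

0.7147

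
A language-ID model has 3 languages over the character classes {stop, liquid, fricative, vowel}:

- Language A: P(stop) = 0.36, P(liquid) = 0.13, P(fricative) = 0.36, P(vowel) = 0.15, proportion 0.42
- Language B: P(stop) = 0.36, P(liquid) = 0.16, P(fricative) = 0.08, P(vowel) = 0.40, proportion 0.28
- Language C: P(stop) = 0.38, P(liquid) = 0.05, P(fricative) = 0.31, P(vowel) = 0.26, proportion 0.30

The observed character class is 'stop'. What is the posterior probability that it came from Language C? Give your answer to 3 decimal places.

Posterior ∝ prior × likelihood, so P(k | x) ∝ π_k f_k(x); normalise over all components.
Evaluate each component's likelihood at the observed value:
  f_A = P(stop | comp) = 0.36
  f_B = P(stop | comp) = 0.36
  f_C = P(stop | comp) = 0.38
Unnormalised posteriors:
  π_A·f_A = 0.42 × 0.36 = 0.1512
  π_B·f_B = 0.28 × 0.36 = 0.1008
  π_C·f_C = 0.30 × 0.38 = 0.114
Marginal: 0.1512 + 0.1008 + 0.114 = 0.366
P(Language C | the observation) ≈ 0.311

0.311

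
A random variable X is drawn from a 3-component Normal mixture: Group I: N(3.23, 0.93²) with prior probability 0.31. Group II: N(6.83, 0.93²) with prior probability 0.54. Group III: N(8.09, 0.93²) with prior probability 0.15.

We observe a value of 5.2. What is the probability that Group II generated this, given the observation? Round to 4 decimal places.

0.7732

P(component k | x) = P(Z=k)·f_k(x) / marginal(x), where marginal(x) = Σ_j P(Z=j)·f_j(x).
Component likelihoods at x = 5.2:
  f_I = (1/(0.93·√(2π)))·exp(−(5.2−3.23)²/(2·0.93²)) = 0.428970·exp(-2.24355) = 0.0455055
  f_II = (1/(0.93·√(2π)))·exp(−(5.2−6.83)²/(2·0.93²)) = 0.428970·exp(-1.53596) = 0.0923356
  f_III = (1/(0.93·√(2π)))·exp(−(5.2−8.09)²/(2·0.93²)) = 0.428970·exp(-4.82836) = 0.0034316
Prior × likelihood for each component:
  P(Z=I)·f_I = 0.31 × 0.0455055 = 0.0141067
  P(Z=II)·f_II = 0.54 × 0.0923356 = 0.0498612
  P(Z=III)·f_III = 0.15 × 0.0034316 = 0.00051474
Sum: 0.0141067 + 0.0498612 + 0.00051474 = 0.0644827
P(Group II | data) ≈ 0.7732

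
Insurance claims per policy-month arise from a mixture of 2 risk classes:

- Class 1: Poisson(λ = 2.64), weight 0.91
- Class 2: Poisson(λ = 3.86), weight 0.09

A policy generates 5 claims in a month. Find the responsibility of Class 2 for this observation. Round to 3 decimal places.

0.163

The responsibility of component k is w_k f_k(x) divided by Σ_j w_j f_j(x).
Poisson probabilities:
  p_1 = e^(−2.64)·2.64^5/5! = 0.0762607
  p_2 = e^(−3.86)·3.86^5/5! = 0.150445
Prior × likelihood for each component:
  w_1·p_1 = 0.91 × 0.0762607 = 0.0693973
  w_2·p_2 = 0.09 × 0.150445 = 0.0135401
Denominator: 0.0693973 + 0.0135401 = 0.0829373
P(Class 2 | data) ≈ 0.163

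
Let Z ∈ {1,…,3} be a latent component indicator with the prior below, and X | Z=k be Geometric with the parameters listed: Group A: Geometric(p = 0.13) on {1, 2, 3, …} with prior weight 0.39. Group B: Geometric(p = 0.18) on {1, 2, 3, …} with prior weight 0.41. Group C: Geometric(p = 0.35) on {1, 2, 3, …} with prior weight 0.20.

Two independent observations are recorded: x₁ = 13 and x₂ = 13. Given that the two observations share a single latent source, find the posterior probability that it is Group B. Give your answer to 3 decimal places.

0.327

P(component k | x) = P(Z=k)·f_k(x) / marginal(x), where marginal(x) = Σ_j P(Z=j)·f_j(x).
Since both observations come from the same component, the likelihood for component k is f_k(x₁)·f_k(x₂).
  p_A = [0.13·(1−0.13)^12 = 0.13·0.188032 = 0.0244441] × [0.0244441] = 0.000597515
  p_B = [0.18·(1−0.18)^12 = 0.18·0.0924201 = 0.0166356] × [0.0166356] = 0.000276744
  p_C = [0.35·(1−0.35)^12 = 0.35·0.00568801 = 0.0019908] × [0.0019908] = 3.9633e-06
Prior × likelihood for each component:
  P(Z=A)·p_A = 0.39 × 0.000597515 = 0.000233031
  P(Z=B)·p_B = 0.41 × 0.000276744 = 0.000113465
  P(Z=C)·p_C = 0.20 × 3.9633e-06 = 7.92659e-07
Normaliser: 0.000233031 + 0.000113465 + 7.92659e-07 = 0.000347288
P(Group B | x₁, x₂) ≈ 0.327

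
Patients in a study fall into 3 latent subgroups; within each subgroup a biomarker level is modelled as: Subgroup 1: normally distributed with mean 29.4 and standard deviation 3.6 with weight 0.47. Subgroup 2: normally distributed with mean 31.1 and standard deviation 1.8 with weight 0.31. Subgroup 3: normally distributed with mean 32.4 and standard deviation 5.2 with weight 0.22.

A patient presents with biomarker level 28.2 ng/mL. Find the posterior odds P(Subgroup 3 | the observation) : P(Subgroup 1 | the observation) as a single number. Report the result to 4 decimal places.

0.2472

Posterior odds = (π_i f_i(x)) / (π_j f_j(x)); the normalising sum cancels.
Component likelihoods at x = 28.2 ng/mL:
  L_1 = (1/(3.6·√(2π)))·exp(−(28.2−29.4)²/(2·3.6²)) = 0.110817·exp(-0.05556) = 0.104829
  L_2 = (1/(1.8·√(2π)))·exp(−(28.2−31.1)²/(2·1.8²)) = 0.221635·exp(-1.29784) = 0.0605331
  L_3 = (1/(5.2·√(2π)))·exp(−(28.2−32.4)²/(2·5.2²)) = 0.076720·exp(-0.32618) = 0.0553665
0.0121806 / 0.0492695 ≈ 0.2472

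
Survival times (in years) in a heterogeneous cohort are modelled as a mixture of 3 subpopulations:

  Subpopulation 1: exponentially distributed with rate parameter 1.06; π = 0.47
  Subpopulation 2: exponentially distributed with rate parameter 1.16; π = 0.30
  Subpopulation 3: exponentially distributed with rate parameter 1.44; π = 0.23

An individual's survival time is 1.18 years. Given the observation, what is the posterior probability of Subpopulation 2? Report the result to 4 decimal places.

Apply Bayes' rule: the posterior for each component is proportional to its prior times its likelihood at x.
Evaluate each component's likelihood at the observed value:
  L_1 = 1.06·e^(−1.06·1.18) = 1.06·e^(−1.2508) = 0.303452
  L_2 = 1.16·e^(−1.16·1.18) = 1.16·e^(−1.3688) = 0.295118
  L_3 = 1.44·e^(−1.44·1.18) = 1.44·e^(−1.6992) = 0.263275
Weight by the priors:
  w_1·L_1 = 0.47 × 0.303452 = 0.142623
  w_2·L_2 = 0.30 × 0.295118 = 0.0885354
  w_3·L_3 = 0.23 × 0.263275 = 0.0605532
Denominator: 0.142623 + 0.0885354 + 0.0605532 = 0.291711
Responsibility of Subpopulation 2: 0.0885354 / 0.291711 ≈ 0.3035

0.3035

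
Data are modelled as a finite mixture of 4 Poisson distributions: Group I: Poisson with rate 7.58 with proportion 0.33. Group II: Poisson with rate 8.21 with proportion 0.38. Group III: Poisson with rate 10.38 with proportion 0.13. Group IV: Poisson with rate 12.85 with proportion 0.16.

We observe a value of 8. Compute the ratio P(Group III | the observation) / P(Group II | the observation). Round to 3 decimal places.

0.255

Since P(k|x) ∝ π_k f_k(x), the posterior odds are π_i f_i(x) / (π_j f_j(x)).
Poisson probabilities:
  f_I = e^(−7.58)·7.58^8/8! = 0.138001
  f_II = e^(−8.21)·8.21^8/8! = 0.139209
  f_III = e^(−10.38)·10.38^8/8! = 0.103772
  f_IV = e^(−12.85)·12.85^8/8! = 0.0484195
Odds = (0.13/0.38) × (0.103772/0.139209) = 0.342105 × 0.745443 ≈ 0.255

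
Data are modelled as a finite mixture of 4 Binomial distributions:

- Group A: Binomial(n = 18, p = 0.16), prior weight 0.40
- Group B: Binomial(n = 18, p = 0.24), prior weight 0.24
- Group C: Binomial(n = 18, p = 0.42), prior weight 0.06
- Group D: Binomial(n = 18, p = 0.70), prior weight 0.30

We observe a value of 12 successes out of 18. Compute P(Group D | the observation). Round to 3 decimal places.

0.977

Apply Bayes' rule: the posterior for each component is proportional to its prior times its likelihood at x.
Component likelihoods at x = 12 successes out of 18:
  p_A = C(18,12)·0.16^12·0.84^6 = 18564·2.81475e-10·0.351298 = 1.83564e-06
  p_B = C(18,12)·0.24^12·0.76^6 = 18564·3.65203e-08·0.1927 = 0.000130644
  p_C = C(18,12)·0.42^12·0.58^6 = 18564·3.01295e-05·0.0380687 = 0.0212927
  p_D = C(18,12)·0.70^12·0.30^6 = 18564·0.0138413·0.000729 = 0.187316
Unnormalised posteriors:
  P(Z=A)·p_A = 0.40 × 1.83564e-06 = 7.34255e-07
  P(Z=B)·p_B = 0.24 × 0.000130644 = 3.13545e-05
  P(Z=C)·p_C = 0.06 × 0.0212927 = 0.00127756
  P(Z=D)·p_D = 0.30 × 0.187316 = 0.0561949
Sum: 7.34255e-07 + 3.13545e-05 + 0.00127756 + 0.0561949 = 0.0575045
P(Group D | data) ≈ 0.977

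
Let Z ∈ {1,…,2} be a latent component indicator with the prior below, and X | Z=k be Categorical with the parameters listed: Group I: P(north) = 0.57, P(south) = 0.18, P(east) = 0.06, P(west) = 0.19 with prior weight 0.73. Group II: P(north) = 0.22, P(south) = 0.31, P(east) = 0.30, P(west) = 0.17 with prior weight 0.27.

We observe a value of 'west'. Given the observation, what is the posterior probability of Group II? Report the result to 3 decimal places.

The responsibility of component k is w_k f_k(x) divided by Σ_j w_j f_j(x).
Evaluate each component's likelihood at the observed value:
  p_I = P(west | comp) = 0.19
  p_II = P(west | comp) = 0.17
Unnormalised posteriors:
  w_I·p_I = 0.73 × 0.19 = 0.1387
  w_II·p_II = 0.27 × 0.17 = 0.0459
Sum: 0.1387 + 0.0459 = 0.1846
Responsibility of Group II: 0.0459 / 0.1846 ≈ 0.249

0.249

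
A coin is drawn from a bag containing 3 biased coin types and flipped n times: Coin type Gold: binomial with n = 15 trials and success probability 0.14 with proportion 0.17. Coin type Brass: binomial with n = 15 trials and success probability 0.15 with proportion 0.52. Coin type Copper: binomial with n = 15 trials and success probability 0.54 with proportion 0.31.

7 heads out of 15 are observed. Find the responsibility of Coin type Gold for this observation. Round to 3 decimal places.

By Bayes' theorem, P(k | x) = w_k f_k(x) / Σ_j w_j f_j(x).
Component likelihoods at x = 7 heads out of 15:
  L_Gold = C(15,7)·0.14^7·0.86^8 = 6435·1.05414e-06·0.299218 = 0.0020297
  L_Brass = C(15,7)·0.15^7·0.85^8 = 6435·1.70859e-06·0.272491 = 0.00299598
  L_Copper = C(15,7)·0.54^7·0.46^8 = 6435·0.0133893·0.00200476 = 0.17273
Weight by the priors:
  w_Gold·L_Gold = 0.17 × 0.0020297 = 0.000345049
  w_Brass·L_Brass = 0.52 × 0.00299598 = 0.00155791
  w_Copper·L_Copper = 0.31 × 0.17273 = 0.0535463
Sum: 0.000345049 + 0.00155791 + 0.0535463 = 0.0554492
P(Coin type Gold | data) ≈ 0.006

0.006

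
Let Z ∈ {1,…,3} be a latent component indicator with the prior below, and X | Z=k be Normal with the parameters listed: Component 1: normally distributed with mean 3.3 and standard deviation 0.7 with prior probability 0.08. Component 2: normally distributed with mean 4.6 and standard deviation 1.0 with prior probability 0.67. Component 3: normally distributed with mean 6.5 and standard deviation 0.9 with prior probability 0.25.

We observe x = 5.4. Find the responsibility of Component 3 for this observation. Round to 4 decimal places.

0.2125

P(component k | x) = π_k·f_k(x) / marginal(x), where marginal(x) = Σ_j π_j·f_j(x).
Evaluate each component's likelihood at the observed value:
  f_1 = (1/(0.7·√(2π)))·exp(−(5.4−3.3)²/(2·0.7²)) = 0.569918·exp(-4.50000) = 0.00633121
  f_2 = (1/(1.0·√(2π)))·exp(−(5.4−4.6)²/(2·1.0²)) = 0.398942·exp(-0.32000) = 0.289692
  f_3 = (1/(0.9·√(2π)))·exp(−(5.4−6.5)²/(2·0.9²)) = 0.443269·exp(-0.74691) = 0.210033
Weight by the priors:
  π_1·f_1 = 0.08 × 0.00633121 = 0.000506497
  π_2·f_2 = 0.67 × 0.289692 = 0.194093
  π_3·f_3 = 0.25 × 0.210033 = 0.0525082
Sum: 0.000506497 + 0.194093 + 0.0525082 = 0.247108
Responsibility of Component 3: 0.0525082 / 0.247108 ≈ 0.2125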